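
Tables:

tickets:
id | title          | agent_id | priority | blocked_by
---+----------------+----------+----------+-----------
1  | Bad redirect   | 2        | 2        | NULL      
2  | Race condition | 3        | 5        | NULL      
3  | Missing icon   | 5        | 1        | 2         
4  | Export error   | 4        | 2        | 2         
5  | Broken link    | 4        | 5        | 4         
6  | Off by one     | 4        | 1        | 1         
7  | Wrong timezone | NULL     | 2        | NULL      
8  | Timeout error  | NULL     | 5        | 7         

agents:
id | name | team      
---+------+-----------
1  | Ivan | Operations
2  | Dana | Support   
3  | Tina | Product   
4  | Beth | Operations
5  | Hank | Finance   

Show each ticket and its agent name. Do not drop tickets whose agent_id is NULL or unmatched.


LEFT JOIN keeps every row from tickets (the left table); where agent_id has no match in agents, the agent columns become NULL. Walk through each ticket:
  - ticket 1 (Bad redirect): agent_id=2 -> matches Dana
  - ticket 2 (Race condition): agent_id=3 -> matches Tina
  - ticket 3 (Missing icon): agent_id=5 -> matches Hank
  - ticket 4 (Export error): agent_id=4 -> matches Beth
  - ticket 5 (Broken link): agent_id=4 -> matches Beth
  - ticket 6 (Off by one): agent_id=4 -> matches Beth
  - ticket 7 (Wrong timezone): agent_id=NULL, no match -> kept with NULL
  - ticket 8 (Timeout error): agent_id=NULL, no match -> kept with NULL
All 8 rows appear; 2 have NULL agent.

SQL:
SELECT a.title, b.name AS agent
FROM tickets a
LEFT JOIN agents b ON a.agent_id = b.id

Result:
title          | agent
---------------+------
Bad redirect   | Dana 
Race condition | Tina 
Missing icon   | Hank 
Export error   | Beth 
Broken link    | Beth 
Off by one     | Beth 
Wrong timezone | NULL 
Timeout error  | NULL 


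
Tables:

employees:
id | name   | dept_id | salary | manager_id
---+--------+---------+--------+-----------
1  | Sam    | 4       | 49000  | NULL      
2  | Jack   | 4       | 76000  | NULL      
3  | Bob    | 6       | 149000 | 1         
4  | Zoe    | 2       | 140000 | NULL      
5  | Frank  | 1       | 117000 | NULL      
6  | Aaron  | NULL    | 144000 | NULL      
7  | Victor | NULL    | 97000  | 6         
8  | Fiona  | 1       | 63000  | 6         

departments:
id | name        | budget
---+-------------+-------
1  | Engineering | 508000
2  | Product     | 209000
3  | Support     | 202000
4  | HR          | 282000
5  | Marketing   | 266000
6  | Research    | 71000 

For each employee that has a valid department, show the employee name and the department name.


INNER JOIN keeps only employees rows whose dept_id matches an id in departments. Walk through each employee:
  - employee 1 (Sam): dept_id=4 -> matches HR
  - employee 2 (Jack): dept_id=4 -> matches HR
  - employee 3 (Bob): dept_id=6 -> matches Research
  - employee 4 (Zoe): dept_id=2 -> matches Product
  - employee 5 (Frank): dept_id=1 -> matches Engineering
  - employee 6 (Aaron): dept_id=NULL, no match -> dropped
  - employee 7 (Victor): dept_id=NULL, no match -> dropped
  - employee 8 (Fiona): dept_id=1 -> matches Engineering
So 2 of 8 rows are dropped.

SQL:
SELECT a.name, b.name AS department
FROM employees a
INNER JOIN departments b ON a.dept_id = b.id

Result:
name  | department 
------+------------
Sam   | HR         
Jack  | HR         
Bob   | Research   
Zoe   | Product    
Frank | Engineering
Fiona | Engineering


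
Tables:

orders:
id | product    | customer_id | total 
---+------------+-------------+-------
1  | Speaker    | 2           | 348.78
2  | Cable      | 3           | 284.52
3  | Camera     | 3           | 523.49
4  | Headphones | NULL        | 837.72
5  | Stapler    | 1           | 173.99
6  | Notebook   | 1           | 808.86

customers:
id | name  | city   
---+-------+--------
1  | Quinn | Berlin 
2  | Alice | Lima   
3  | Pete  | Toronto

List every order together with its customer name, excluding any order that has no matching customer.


INNER JOIN keeps only orders rows whose customer_id matches an id in customers. Walk through each order:
  - order 1 (Speaker): customer_id=2 -> matches Alice
  - order 2 (Cable): customer_id=3 -> matches Pete
  - order 3 (Camera): customer_id=3 -> matches Pete
  - order 4 (Headphones): customer_id=NULL, no match -> dropped
  - order 5 (Stapler): customer_id=1 -> matches Quinn
  - order 6 (Notebook): customer_id=1 -> matches Quinn
So 1 of 6 rows is dropped.

SQL:
SELECT a.product, b.name AS customer
FROM orders a
INNER JOIN customers b ON a.customer_id = b.id

Result:
product  | customer
---------+---------
Speaker  | Alice   
Cable    | Pete    
Camera   | Pete    
Stapler  | Quinn   
Notebook | Quinn   


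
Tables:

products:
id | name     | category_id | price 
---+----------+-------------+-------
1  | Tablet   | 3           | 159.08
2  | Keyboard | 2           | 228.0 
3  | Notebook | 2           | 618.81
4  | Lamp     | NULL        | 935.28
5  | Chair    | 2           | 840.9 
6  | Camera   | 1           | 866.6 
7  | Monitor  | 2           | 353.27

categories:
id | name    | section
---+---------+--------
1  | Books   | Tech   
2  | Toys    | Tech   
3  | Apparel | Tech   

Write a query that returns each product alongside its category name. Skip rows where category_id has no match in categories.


INNER JOIN keeps only products rows whose category_id matches an id in categories. Walk through each product:
  - product 1 (Tablet): category_id=3 -> matches Apparel
  - product 2 (Keyboard): category_id=2 -> matches Toys
  - product 3 (Notebook): category_id=2 -> matches Toys
  - product 4 (Lamp): category_id=NULL, no match -> dropped
  - product 5 (Chair): category_id=2 -> matches Toys
  - product 6 (Camera): category_id=1 -> matches Books
  - product 7 (Monitor): category_id=2 -> matches Toys
So 1 of 7 rows is dropped.

SQL:
SELECT a.name, b.name AS category
FROM products a
INNER JOIN categories b ON a.category_id = b.id

Result:
name     | category
---------+---------
Tablet   | Apparel 
Keyboard | Toys    
Notebook | Toys    
Chair    | Toys    
Camera   | Books   
Monitor  | Toys    


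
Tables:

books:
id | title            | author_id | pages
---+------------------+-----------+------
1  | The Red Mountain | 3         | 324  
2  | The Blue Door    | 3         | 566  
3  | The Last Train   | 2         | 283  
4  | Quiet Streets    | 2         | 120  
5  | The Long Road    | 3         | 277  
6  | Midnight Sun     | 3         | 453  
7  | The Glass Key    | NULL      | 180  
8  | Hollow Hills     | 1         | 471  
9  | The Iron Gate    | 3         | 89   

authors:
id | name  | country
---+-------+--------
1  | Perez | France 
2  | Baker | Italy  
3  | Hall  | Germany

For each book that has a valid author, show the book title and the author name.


INNER JOIN keeps only books rows whose author_id matches an id in authors. Walk through each book:
  - book 1 (The Red Mountain): author_id=3 -> matches Hall
  - book 2 (The Blue Door): author_id=3 -> matches Hall
  - book 3 (The Last Train): author_id=2 -> matches Baker
  - book 4 (Quiet Streets): author_id=2 -> matches Baker
  - book 5 (The Long Road): author_id=3 -> matches Hall
  - book 6 (Midnight Sun): author_id=3 -> matches Hall
  - book 7 (The Glass Key): author_id=NULL, no match -> dropped
  - book 8 (Hollow Hills): author_id=1 -> matches Perez
  - book 9 (The Iron Gate): author_id=3 -> matches Hall
So 1 of 9 rows is dropped.

SQL:
SELECT a.title, b.name AS author
FROM books a
INNER JOIN authors b ON a.author_id = b.id

Result:
title            | author
-----------------+-------
The Red Mountain | Hall  
The Blue Door    | Hall  
The Last Train   | Baker 
Quiet Streets    | Baker 
The Long Road    | Hall  
Midnight Sun     | Hall  
Hollow Hills     | Perez 
The Iron Gate    | Hall  


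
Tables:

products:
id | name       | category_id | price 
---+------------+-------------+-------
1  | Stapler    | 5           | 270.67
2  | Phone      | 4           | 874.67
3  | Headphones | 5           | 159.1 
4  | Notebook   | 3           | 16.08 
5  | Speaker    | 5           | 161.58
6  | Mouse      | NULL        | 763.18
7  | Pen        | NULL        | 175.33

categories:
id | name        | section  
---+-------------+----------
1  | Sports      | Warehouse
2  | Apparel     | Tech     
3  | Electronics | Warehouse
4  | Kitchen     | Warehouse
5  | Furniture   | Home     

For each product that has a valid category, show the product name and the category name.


INNER JOIN keeps only products rows whose category_id matches an id in categories. Walk through each product:
  - product 1 (Stapler): category_id=5 -> matches Furniture
  - product 2 (Phone): category_id=4 -> matches Kitchen
  - product 3 (Headphones): category_id=5 -> matches Furniture
  - product 4 (Notebook): category_id=3 -> matches Electronics
  - product 5 (Speaker): category_id=5 -> matches Furniture
  - product 6 (Mouse): category_id=NULL, no match -> dropped
  - product 7 (Pen): category_id=NULL, no match -> dropped
So 2 of 7 rows are dropped.

SQL:
SELECT a.name, b.name AS category
FROM products a
INNER JOIN categories b ON a.category_id = b.id

Result:
name       | category   
-----------+------------
Stapler    | Furniture  
Phone      | Kitchen    
Headphones | Furniture  
Notebook   | Electronics
Speaker    | Furniture  


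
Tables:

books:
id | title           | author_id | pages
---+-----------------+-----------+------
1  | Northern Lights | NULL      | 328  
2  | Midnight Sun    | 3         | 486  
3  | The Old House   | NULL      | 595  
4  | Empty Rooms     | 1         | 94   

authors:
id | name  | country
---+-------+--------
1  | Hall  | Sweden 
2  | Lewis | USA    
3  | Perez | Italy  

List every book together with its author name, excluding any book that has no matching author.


INNER JOIN keeps only books rows whose author_id matches an id in authors. Walk through each book:
  - book 1 (Northern Lights): author_id=NULL, no match -> dropped
  - book 2 (Midnight Sun): author_id=3 -> matches Perez
  - book 3 (The Old House): author_id=NULL, no match -> dropped
  - book 4 (Empty Rooms): author_id=1 -> matches Hall
So 2 of 4 rows are dropped.

SQL:
SELECT a.title, b.name AS author
FROM books a
INNER JOIN authors b ON a.author_id = b.id

Result:
title        | author
-------------+-------
Midnight Sun | Perez 
Empty Rooms  | Hall  


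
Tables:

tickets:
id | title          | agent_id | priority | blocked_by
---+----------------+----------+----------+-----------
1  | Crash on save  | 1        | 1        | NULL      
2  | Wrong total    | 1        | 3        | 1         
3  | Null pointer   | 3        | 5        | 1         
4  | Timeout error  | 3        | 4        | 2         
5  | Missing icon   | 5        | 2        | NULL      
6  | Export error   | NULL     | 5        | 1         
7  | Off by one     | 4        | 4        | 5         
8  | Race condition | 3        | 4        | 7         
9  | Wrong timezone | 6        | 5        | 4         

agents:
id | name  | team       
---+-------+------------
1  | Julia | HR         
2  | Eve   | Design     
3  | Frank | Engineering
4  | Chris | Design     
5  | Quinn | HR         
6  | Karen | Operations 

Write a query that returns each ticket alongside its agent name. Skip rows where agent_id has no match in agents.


INNER JOIN keeps only tickets rows whose agent_id matches an id in agents. Walk through each ticket:
  - ticket 1 (Crash on save): agent_id=1 -> matches Julia
  - ticket 2 (Wrong total): agent_id=1 -> matches Julia
  - ticket 3 (Null pointer): agent_id=3 -> matches Frank
  - ticket 4 (Timeout error): agent_id=3 -> matches Frank
  - ticket 5 (Missing icon): agent_id=5 -> matches Quinn
  - ticket 6 (Export error): agent_id=NULL, no match -> dropped
  - ticket 7 (Off by one): agent_id=4 -> matches Chris
  - ticket 8 (Race condition): agent_id=3 -> matches Frank
  - ticket 9 (Wrong timezone): agent_id=6 -> matches Karen
So 1 of 9 rows is dropped.

SQL:
SELECT a.title, b.name AS agent
FROM tickets a
INNER JOIN agents b ON a.agent_id = b.id

Result:
title          | agent
---------------+------
Crash on save  | Julia
Wrong total    | Julia
Null pointer   | Frank
Timeout error  | Frank
Missing icon   | Quinn
Off by one     | Chris
Race condition | Frank
Wrong timezone | Karen


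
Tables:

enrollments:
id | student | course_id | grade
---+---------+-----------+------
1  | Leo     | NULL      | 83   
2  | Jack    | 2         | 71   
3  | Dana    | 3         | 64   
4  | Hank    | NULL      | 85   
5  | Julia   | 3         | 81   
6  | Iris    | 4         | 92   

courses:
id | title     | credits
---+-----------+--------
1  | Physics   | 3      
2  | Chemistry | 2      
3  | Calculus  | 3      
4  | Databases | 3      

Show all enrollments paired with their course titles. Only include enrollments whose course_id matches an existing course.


INNER JOIN keeps only enrollments rows whose course_id matches an id in courses. Walk through each enrollment:
  - enrollment 1 (Leo): course_id=NULL, no match -> dropped
  - enrollment 2 (Jack): course_id=2 -> matches Chemistry
  - enrollment 3 (Dana): course_id=3 -> matches Calculus
  - enrollment 4 (Hank): course_id=NULL, no match -> dropped
  - enrollment 5 (Julia): course_id=3 -> matches Calculus
  - enrollment 6 (Iris): course_id=4 -> matches Databases
So 2 of 6 rows are dropped.

SQL:
SELECT a.student, b.title AS course
FROM enrollments a
INNER JOIN courses b ON a.course_id = b.id

Result:
student | course   
--------+----------
Jack    | Chemistry
Dana    | Calculus 
Julia   | Calculus 
Iris    | Databases


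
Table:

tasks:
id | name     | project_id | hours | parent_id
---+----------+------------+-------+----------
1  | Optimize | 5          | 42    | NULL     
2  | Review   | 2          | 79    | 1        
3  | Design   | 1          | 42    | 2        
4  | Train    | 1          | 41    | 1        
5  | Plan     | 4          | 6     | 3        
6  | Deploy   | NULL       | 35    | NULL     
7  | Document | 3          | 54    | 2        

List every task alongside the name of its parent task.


This is a self-join: tasks is joined to a second copy of itself, matching each row's parent_id to another row's id. Use LEFT JOIN so rows with parent_id=NULL are kept.
  - task 1 (Optimize): parent_id=NULL -> NULL
  - task 2 (Review): parent_id=1 -> Optimize
  - task 3 (Design): parent_id=2 -> Review
  - task 4 (Train): parent_id=1 -> Optimize
  - task 5 (Plan): parent_id=3 -> Design
  - task 6 (Deploy): parent_id=NULL -> NULL
  - task 7 (Document): parent_id=2 -> Review

SQL:
SELECT a.name AS item, b.name AS parent
FROM tasks a
LEFT JOIN tasks b ON a.parent_id = b.id

Result:
item     | parent  
---------+---------
Optimize | NULL    
Review   | Optimize
Design   | Review  
Train    | Optimize
Plan     | Design  
Deploy   | NULL    
Document | Review  


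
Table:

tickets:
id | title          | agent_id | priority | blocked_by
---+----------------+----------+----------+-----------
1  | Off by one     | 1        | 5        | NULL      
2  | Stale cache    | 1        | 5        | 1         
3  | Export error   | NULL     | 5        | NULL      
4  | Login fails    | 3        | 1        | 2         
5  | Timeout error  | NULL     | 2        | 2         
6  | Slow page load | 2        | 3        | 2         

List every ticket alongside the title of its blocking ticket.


This is a self-join: tickets is joined to a second copy of itself, matching each row's blocked_by to another row's id. Use LEFT JOIN so rows with blocked_by=NULL are kept.
  - ticket 1 (Off by one): blocked_by=NULL -> NULL
  - ticket 2 (Stale cache): blocked_by=1 -> Off by one
  - ticket 3 (Export error): blocked_by=NULL -> NULL
  - ticket 4 (Login fails): blocked_by=2 -> Stale cache
  - ticket 5 (Timeout error): blocked_by=2 -> Stale cache
  - ticket 6 (Slow page load): blocked_by=2 -> Stale cache

SQL:
SELECT a.title AS item, b.title AS blocked_by
FROM tickets a
LEFT JOIN tickets b ON a.blocked_by = b.id

Result:
item           | blocked_by 
---------------+------------
Off by one     | NULL       
Stale cache    | Off by one 
Export error   | NULL       
Login fails    | Stale cache
Timeout error  | Stale cache
Slow page load | Stale cache


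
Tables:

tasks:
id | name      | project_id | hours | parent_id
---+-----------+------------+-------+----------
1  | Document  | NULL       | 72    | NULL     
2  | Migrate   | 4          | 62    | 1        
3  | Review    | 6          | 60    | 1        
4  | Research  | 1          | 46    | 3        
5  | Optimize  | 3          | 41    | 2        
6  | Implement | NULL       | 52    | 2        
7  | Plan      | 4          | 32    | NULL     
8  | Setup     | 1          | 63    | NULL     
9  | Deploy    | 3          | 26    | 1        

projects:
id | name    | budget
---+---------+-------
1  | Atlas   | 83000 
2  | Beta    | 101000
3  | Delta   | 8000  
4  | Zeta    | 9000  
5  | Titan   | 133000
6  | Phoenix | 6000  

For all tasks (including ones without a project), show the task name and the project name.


LEFT JOIN keeps every row from tasks (the left table); where project_id has no match in projects, the project columns become NULL. Walk through each task:
  - task 1 (Document): project_id=NULL, no match -> kept with NULL
  - task 2 (Migrate): project_id=4 -> matches Zeta
  - task 3 (Review): project_id=6 -> matches Phoenix
  - task 4 (Research): project_id=1 -> matches Atlas
  - task 5 (Optimize): project_id=3 -> matches Delta
  - task 6 (Implement): project_id=NULL, no match -> kept with NULL
  - task 7 (Plan): project_id=4 -> matches Zeta
  - task 8 (Setup): project_id=1 -> matches Atlas
  - task 9 (Deploy): project_id=3 -> matches Delta
All 9 rows appear; 2 have NULL project.

SQL:
SELECT a.name, b.name AS project
FROM tasks a
LEFT JOIN projects b ON a.project_id = b.id

Result:
name      | project
----------+--------
Document  | NULL   
Migrate   | Zeta   
Review    | Phoenix
Research  | Atlas  
Optimize  | Delta  
Implement | NULL   
Plan      | Zeta   
Setup     | Atlas  
Deploy    | Delta  


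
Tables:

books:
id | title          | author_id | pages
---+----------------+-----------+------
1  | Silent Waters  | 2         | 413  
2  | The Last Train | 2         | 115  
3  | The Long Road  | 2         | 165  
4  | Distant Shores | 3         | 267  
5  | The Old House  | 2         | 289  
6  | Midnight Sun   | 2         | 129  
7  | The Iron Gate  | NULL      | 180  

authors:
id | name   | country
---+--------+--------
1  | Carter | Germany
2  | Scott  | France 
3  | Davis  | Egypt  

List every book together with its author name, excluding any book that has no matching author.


INNER JOIN keeps only books rows whose author_id matches an id in authors. Walk through each book:
  - book 1 (Silent Waters): author_id=2 -> matches Scott
  - book 2 (The Last Train): author_id=2 -> matches Scott
  - book 3 (The Long Road): author_id=2 -> matches Scott
  - book 4 (Distant Shores): author_id=3 -> matches Davis
  - book 5 (The Old House): author_id=2 -> matches Scott
  - book 6 (Midnight Sun): author_id=2 -> matches Scott
  - book 7 (The Iron Gate): author_id=NULL, no match -> dropped
So 1 of 7 rows is dropped.

SQL:
SELECT a.title, b.name AS author
FROM books a
INNER JOIN authors b ON a.author_id = b.id

Result:
title          | author
---------------+-------
Silent Waters  | Scott 
The Last Train | Scott 
The Long Road  | Scott 
Distant Shores | Davis 
The Old House  | Scott 
Midnight Sun   | Scott 


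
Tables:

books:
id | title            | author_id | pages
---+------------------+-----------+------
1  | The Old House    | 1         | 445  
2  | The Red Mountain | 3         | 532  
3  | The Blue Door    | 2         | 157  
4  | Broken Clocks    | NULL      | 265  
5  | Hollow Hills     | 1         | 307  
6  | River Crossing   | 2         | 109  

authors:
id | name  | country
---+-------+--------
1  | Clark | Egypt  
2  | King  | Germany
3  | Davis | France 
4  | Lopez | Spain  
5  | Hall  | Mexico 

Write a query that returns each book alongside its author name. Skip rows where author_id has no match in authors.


INNER JOIN keeps only books rows whose author_id matches an id in authors. Walk through each book:
  - book 1 (The Old House): author_id=1 -> matches Clark
  - book 2 (The Red Mountain): author_id=3 -> matches Davis
  - book 3 (The Blue Door): author_id=2 -> matches King
  - book 4 (Broken Clocks): author_id=NULL, no match -> dropped
  - book 5 (Hollow Hills): author_id=1 -> matches Clark
  - book 6 (River Crossing): author_id=2 -> matches King
So 1 of 6 rows is dropped.

SQL:
SELECT a.title, b.name AS author
FROM books a
INNER JOIN authors b ON a.author_id = b.id

Result:
title            | author
-----------------+-------
The Old House    | Clark 
The Red Mountain | Davis 
The Blue Door    | King  
Hollow Hills     | Clark 
River Crossing   | King  


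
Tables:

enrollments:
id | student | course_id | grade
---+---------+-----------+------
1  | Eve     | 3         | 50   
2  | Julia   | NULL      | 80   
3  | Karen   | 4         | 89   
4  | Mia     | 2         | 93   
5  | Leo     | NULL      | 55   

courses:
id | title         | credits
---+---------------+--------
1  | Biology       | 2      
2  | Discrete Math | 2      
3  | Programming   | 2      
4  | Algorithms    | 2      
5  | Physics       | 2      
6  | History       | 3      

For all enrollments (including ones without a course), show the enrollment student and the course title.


LEFT JOIN keeps every row from enrollments (the left table); where course_id has no match in courses, the course columns become NULL. Walk through each enrollment:
  - enrollment 1 (Eve): course_id=3 -> matches Programming
  - enrollment 2 (Julia): course_id=NULL, no match -> kept with NULL
  - enrollment 3 (Karen): course_id=4 -> matches Algorithms
  - enrollment 4 (Mia): course_id=2 -> matches Discrete Math
  - enrollment 5 (Leo): course_id=NULL, no match -> kept with NULL
All 5 rows appear; 2 have NULL course.

SQL:
SELECT a.student, b.title AS course
FROM enrollments a
LEFT JOIN courses b ON a.course_id = b.id

Result:
student | course       
--------+--------------
Eve     | Programming  
Julia   | NULL         
Karen   | Algorithms   
Mia     | Discrete Math
Leo     | NULL         


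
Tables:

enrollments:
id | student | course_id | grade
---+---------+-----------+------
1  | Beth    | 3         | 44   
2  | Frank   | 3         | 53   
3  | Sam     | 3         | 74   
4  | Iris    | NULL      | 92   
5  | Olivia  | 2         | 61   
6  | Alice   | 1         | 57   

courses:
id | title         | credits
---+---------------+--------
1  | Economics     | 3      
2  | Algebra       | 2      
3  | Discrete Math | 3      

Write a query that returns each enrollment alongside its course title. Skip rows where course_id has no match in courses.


INNER JOIN keeps only enrollments rows whose course_id matches an id in courses. Walk through each enrollment:
  - enrollment 1 (Beth): course_id=3 -> matches Discrete Math
  - enrollment 2 (Frank): course_id=3 -> matches Discrete Math
  - enrollment 3 (Sam): course_id=3 -> matches Discrete Math
  - enrollment 4 (Iris): course_id=NULL, no match -> dropped
  - enrollment 5 (Olivia): course_id=2 -> matches Algebra
  - enrollment 6 (Alice): course_id=1 -> matches Economics
So 1 of 6 rows is dropped.

SQL:
SELECT a.student, b.title AS course
FROM enrollments a
INNER JOIN courses b ON a.course_id = b.id

Result:
student | course       
--------+--------------
Beth    | Discrete Math
Frank   | Discrete Math
Sam     | Discrete Math
Olivia  | Algebra      
Alice   | Economics    


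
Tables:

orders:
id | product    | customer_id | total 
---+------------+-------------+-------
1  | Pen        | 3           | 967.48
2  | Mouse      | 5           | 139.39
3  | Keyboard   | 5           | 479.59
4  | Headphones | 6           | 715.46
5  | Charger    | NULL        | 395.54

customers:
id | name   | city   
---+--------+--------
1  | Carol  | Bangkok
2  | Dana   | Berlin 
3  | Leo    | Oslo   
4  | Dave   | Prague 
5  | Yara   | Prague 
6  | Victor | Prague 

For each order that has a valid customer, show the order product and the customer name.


INNER JOIN keeps only orders rows whose customer_id matches an id in customers. Walk through each order:
  - order 1 (Pen): customer_id=3 -> matches Leo
  - order 2 (Mouse): customer_id=5 -> matches Yara
  - order 3 (Keyboard): customer_id=5 -> matches Yara
  - order 4 (Headphones): customer_id=6 -> matches Victor
  - order 5 (Charger): customer_id=NULL, no match -> dropped
So 1 of 5 rows is dropped.

SQL:
SELECT a.product, b.name AS customer
FROM orders a
INNER JOIN customers b ON a.customer_id = b.id

Result:
product    | customer
-----------+---------
Pen        | Leo     
Mouse      | Yara    
Keyboard   | Yara    
Headphones | Victor  


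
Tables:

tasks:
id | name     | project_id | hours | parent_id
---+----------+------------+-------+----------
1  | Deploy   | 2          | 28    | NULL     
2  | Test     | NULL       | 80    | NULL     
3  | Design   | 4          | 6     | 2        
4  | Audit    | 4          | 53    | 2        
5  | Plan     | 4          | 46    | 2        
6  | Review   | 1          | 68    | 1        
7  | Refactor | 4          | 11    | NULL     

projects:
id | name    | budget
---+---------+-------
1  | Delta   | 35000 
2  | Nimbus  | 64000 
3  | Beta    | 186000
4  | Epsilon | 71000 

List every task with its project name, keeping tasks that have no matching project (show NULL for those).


LEFT JOIN keeps every row from tasks (the left table); where project_id has no match in projects, the project columns become NULL. Walk through each task:
  - task 1 (Deploy): project_id=2 -> matches Nimbus
  - task 2 (Test): project_id=NULL, no match -> kept with NULL
  - task 3 (Design): project_id=4 -> matches Epsilon
  - task 4 (Audit): project_id=4 -> matches Epsilon
  - task 5 (Plan): project_id=4 -> matches Epsilon
  - task 6 (Review): project_id=1 -> matches Delta
  - task 7 (Refactor): project_id=4 -> matches Epsilon
All 7 rows appear; 1 has NULL project.

SQL:
SELECT a.name, b.name AS project
FROM tasks a
LEFT JOIN projects b ON a.project_id = b.id

Result:
name     | project
---------+--------
Deploy   | Nimbus 
Test     | NULL   
Design   | Epsilon
Audit    | Epsilon
Plan     | Epsilon
Review   | Delta  
Refactor | Epsilon


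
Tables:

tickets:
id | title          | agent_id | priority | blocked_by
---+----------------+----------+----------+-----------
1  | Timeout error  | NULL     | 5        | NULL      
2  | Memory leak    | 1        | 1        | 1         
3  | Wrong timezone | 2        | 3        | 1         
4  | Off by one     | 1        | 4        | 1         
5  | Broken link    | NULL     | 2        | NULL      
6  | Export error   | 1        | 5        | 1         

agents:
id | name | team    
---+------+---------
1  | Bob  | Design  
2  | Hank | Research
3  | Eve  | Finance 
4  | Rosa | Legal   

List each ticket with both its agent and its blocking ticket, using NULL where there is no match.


Two LEFT JOINs from the same base table tickets: one to agents via agent_id, one to tickets itself via blocked_by. Both are LEFT so every ticket is preserved.
Match against agents:
  - ticket 1 (Timeout error): agent_id=NULL, no match -> kept with NULL
  - ticket 2 (Memory leak): agent_id=1 -> matches Bob
  - ticket 3 (Wrong timezone): agent_id=2 -> matches Hank
  - ticket 4 (Off by one): agent_id=1 -> matches Bob
  - ticket 5 (Broken link): agent_id=NULL, no match -> kept with NULL
  - ticket 6 (Export error): agent_id=1 -> matches Bob
Match against tickets (self):
  - ticket 1 (Timeout error): blocked_by=NULL -> NULL
  - ticket 2 (Memory leak): blocked_by=1 -> Timeout error
  - ticket 3 (Wrong timezone): blocked_by=1 -> Timeout error
  - ticket 4 (Off by one): blocked_by=1 -> Timeout error
  - ticket 5 (Broken link): blocked_by=NULL -> NULL
  - ticket 6 (Export error): blocked_by=1 -> Timeout error

SQL:
SELECT a.title, b.name AS agent, c.title AS blocked_by
FROM tickets a
LEFT JOIN agents b ON a.agent_id = b.id
LEFT JOIN tickets c ON a.blocked_by = c.id

Result:
title          | agent | blocked_by   
---------------+-------+--------------
Timeout error  | NULL  | NULL         
Memory leak    | Bob   | Timeout error
Wrong timezone | Hank  | Timeout error
Off by one     | Bob   | Timeout error
Broken link    | NULL  | NULL         
Export error   | Bob   | Timeout error


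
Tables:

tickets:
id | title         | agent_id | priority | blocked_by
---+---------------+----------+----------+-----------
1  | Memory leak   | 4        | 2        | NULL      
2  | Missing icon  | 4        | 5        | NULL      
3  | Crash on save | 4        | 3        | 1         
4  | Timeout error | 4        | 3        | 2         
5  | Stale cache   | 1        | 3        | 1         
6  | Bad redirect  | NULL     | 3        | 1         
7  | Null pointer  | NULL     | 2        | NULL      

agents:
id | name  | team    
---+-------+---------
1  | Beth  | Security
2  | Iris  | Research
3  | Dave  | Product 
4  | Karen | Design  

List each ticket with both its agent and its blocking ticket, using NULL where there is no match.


Two LEFT JOINs from the same base table tickets: one to agents via agent_id, one to tickets itself via blocked_by. Both are LEFT so every ticket is preserved.
Match against agents:
  - ticket 1 (Memory leak): agent_id=4 -> matches Karen
  - ticket 2 (Missing icon): agent_id=4 -> matches Karen
  - ticket 3 (Crash on save): agent_id=4 -> matches Karen
  - ticket 4 (Timeout error): agent_id=4 -> matches Karen
  - ticket 5 (Stale cache): agent_id=1 -> matches Beth
  - ticket 6 (Bad redirect): agent_id=NULL, no match -> kept with NULL
  - ticket 7 (Null pointer): agent_id=NULL, no match -> kept with NULL
Match against tickets (self):
  - ticket 1 (Memory leak): blocked_by=NULL -> NULL
  - ticket 2 (Missing icon): blocked_by=NULL -> NULL
  - ticket 3 (Crash on save): blocked_by=1 -> Memory leak
  - ticket 4 (Timeout error): blocked_by=2 -> Missing icon
  - ticket 5 (Stale cache): blocked_by=1 -> Memory leak
  - ticket 6 (Bad redirect): blocked_by=1 -> Memory leak
  - ticket 7 (Null pointer): blocked_by=NULL -> NULL

SQL:
SELECT a.title, b.name AS agent, c.title AS blocked_by
FROM tickets a
LEFT JOIN agents b ON a.agent_id = b.id
LEFT JOIN tickets c ON a.blocked_by = c.id

Result:
title         | agent | blocked_by  
--------------+-------+-------------
Memory leak   | Karen | NULL        
Missing icon  | Karen | NULL        
Crash on save | Karen | Memory leak 
Timeout error | Karen | Missing icon
Stale cache   | Beth  | Memory leak 
Bad redirect  | NULL  | Memory leak 
Null pointer  | NULL  | NULL        


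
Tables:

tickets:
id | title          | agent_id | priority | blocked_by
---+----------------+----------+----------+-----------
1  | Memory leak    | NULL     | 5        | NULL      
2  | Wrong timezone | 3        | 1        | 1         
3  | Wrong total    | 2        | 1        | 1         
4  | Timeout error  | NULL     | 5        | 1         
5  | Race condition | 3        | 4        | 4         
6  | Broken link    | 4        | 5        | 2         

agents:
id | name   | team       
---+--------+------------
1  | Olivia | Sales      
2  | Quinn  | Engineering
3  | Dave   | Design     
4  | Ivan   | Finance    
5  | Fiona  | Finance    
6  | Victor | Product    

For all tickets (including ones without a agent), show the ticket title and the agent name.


LEFT JOIN keeps every row from tickets (the left table); where agent_id has no match in agents, the agent columns become NULL. Walk through each ticket:
  - ticket 1 (Memory leak): agent_id=NULL, no match -> kept with NULL
  - ticket 2 (Wrong timezone): agent_id=3 -> matches Dave
  - ticket 3 (Wrong total): agent_id=2 -> matches Quinn
  - ticket 4 (Timeout error): agent_id=NULL, no match -> kept with NULL
  - ticket 5 (Race condition): agent_id=3 -> matches Dave
  - ticket 6 (Broken link): agent_id=4 -> matches Ivan
All 6 rows appear; 2 have NULL agent.

SQL:
SELECT a.title, b.name AS agent
FROM tickets a
LEFT JOIN agents b ON a.agent_id = b.id

Result:
title          | agent
---------------+------
Memory leak    | NULL 
Wrong timezone | Dave 
Wrong total    | Quinn
Timeout error  | NULL 
Race condition | Dave 
Broken link    | Ivan 


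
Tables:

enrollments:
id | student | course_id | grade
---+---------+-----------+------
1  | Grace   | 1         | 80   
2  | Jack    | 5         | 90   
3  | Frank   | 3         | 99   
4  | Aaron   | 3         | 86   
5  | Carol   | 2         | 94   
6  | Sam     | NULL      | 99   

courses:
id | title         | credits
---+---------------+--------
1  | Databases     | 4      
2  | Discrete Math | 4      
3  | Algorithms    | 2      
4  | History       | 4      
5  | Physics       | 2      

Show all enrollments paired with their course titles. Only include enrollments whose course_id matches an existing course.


INNER JOIN keeps only enrollments rows whose course_id matches an id in courses. Walk through each enrollment:
  - enrollment 1 (Grace): course_id=1 -> matches Databases
  - enrollment 2 (Jack): course_id=5 -> matches Physics
  - enrollment 3 (Frank): course_id=3 -> matches Algorithms
  - enrollment 4 (Aaron): course_id=3 -> matches Algorithms
  - enrollment 5 (Carol): course_id=2 -> matches Discrete Math
  - enrollment 6 (Sam): course_id=NULL, no match -> dropped
So 1 of 6 rows is dropped.

SQL:
SELECT a.student, b.title AS course
FROM enrollments a
INNER JOIN courses b ON a.course_id = b.id

Result:
student | course       
--------+--------------
Grace   | Databases    
Jack    | Physics      
Frank   | Algorithms   
Aaron   | Algorithms   
Carol   | Discrete Math


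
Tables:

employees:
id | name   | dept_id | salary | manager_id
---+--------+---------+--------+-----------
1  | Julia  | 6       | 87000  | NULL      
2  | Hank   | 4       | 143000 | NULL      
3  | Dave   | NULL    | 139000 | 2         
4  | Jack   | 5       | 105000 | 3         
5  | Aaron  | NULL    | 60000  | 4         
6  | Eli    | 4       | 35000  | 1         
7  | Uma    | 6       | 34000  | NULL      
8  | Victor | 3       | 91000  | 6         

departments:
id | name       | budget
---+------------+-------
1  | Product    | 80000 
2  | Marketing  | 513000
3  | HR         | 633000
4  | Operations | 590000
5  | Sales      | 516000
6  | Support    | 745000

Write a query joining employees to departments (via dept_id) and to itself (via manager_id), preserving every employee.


Two LEFT JOINs from the same base table employees: one to departments via dept_id, one to employees itself via manager_id. Both are LEFT so every employee is preserved.
Match against departments:
  - employee 1 (Julia): dept_id=6 -> matches Support
  - employee 2 (Hank): dept_id=4 -> matches Operations
  - employee 3 (Dave): dept_id=NULL, no match -> kept with NULL
  - employee 4 (Jack): dept_id=5 -> matches Sales
  - employee 5 (Aaron): dept_id=NULL, no match -> kept with NULL
  - employee 6 (Eli): dept_id=4 -> matches Operations
  - employee 7 (Uma): dept_id=6 -> matches Support
  - employee 8 (Victor): dept_id=3 -> matches HR
Match against employees (self):
  - employee 1 (Julia): manager_id=NULL -> NULL
  - employee 2 (Hank): manager_id=NULL -> NULL
  - employee 3 (Dave): manager_id=2 -> Hank
  - employee 4 (Jack): manager_id=3 -> Dave
  - employee 5 (Aaron): manager_id=4 -> Jack
  - employee 6 (Eli): manager_id=1 -> Julia
  - employee 7 (Uma): manager_id=NULL -> NULL
  - employee 8 (Victor): manager_id=6 -> Eli

SQL:
SELECT a.name, b.name AS department, c.name AS manager
FROM employees a
LEFT JOIN departments b ON a.dept_id = b.id
LEFT JOIN employees c ON a.manager_id = c.id

Result:
name   | department | manager
-------+------------+--------
Julia  | Support    | NULL   
Hank   | Operations | NULL   
Dave   | NULL       | Hank   
Jack   | Sales      | Dave   
Aaron  | NULL       | Jack   
Eli    | Operations | Julia  
Uma    | Support    | NULL   
Victor | HR         | Eli    


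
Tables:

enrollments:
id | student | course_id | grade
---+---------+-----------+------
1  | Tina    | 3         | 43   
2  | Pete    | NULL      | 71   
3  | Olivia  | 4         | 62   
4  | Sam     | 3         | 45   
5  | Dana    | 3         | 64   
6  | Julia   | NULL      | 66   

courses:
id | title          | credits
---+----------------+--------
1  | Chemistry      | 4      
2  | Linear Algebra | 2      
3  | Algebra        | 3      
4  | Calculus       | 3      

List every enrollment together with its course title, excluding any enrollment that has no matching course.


INNER JOIN keeps only enrollments rows whose course_id matches an id in courses. Walk through each enrollment:
  - enrollment 1 (Tina): course_id=3 -> matches Algebra
  - enrollment 2 (Pete): course_id=NULL, no match -> dropped
  - enrollment 3 (Olivia): course_id=4 -> matches Calculus
  - enrollment 4 (Sam): course_id=3 -> matches Algebra
  - enrollment 5 (Dana): course_id=3 -> matches Algebra
  - enrollment 6 (Julia): course_id=NULL, no match -> dropped
So 2 of 6 rows are dropped.

SQL:
SELECT a.student, b.title AS course
FROM enrollments a
INNER JOIN courses b ON a.course_id = b.id

Result:
student | course  
--------+---------
Tina    | Algebra 
Olivia  | Calculus
Sam     | Algebra 
Dana    | Algebra 


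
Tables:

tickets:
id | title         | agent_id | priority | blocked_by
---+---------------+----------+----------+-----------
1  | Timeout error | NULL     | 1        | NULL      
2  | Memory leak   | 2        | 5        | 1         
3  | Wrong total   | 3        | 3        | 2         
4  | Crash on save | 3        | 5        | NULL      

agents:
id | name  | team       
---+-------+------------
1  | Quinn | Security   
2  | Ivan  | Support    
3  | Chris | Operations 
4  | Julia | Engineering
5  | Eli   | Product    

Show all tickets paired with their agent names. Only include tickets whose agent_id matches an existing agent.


INNER JOIN keeps only tickets rows whose agent_id matches an id in agents. Walk through each ticket:
  - ticket 1 (Timeout error): agent_id=NULL, no match -> dropped
  - ticket 2 (Memory leak): agent_id=2 -> matches Ivan
  - ticket 3 (Wrong total): agent_id=3 -> matches Chris
  - ticket 4 (Crash on save): agent_id=3 -> matches Chris
So 1 of 4 rows is dropped.

SQL:
SELECT a.title, b.name AS agent
FROM tickets a
INNER JOIN agents b ON a.agent_id = b.id

Result:
title         | agent
--------------+------
Memory leak   | Ivan 
Wrong total   | Chris
Crash on save | Chris


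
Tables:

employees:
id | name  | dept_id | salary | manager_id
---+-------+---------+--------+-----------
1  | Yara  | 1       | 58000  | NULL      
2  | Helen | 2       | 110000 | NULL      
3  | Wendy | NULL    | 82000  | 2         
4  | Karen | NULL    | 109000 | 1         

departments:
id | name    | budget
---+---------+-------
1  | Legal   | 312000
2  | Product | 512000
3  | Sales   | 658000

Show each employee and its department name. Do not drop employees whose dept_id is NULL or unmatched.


LEFT JOIN keeps every row from employees (the left table); where dept_id has no match in departments, the department columns become NULL. Walk through each employee:
  - employee 1 (Yara): dept_id=1 -> matches Legal
  - employee 2 (Helen): dept_id=2 -> matches Product
  - employee 3 (Wendy): dept_id=NULL, no match -> kept with NULL
  - employee 4 (Karen): dept_id=NULL, no match -> kept with NULL
All 4 rows appear; 2 have NULL department.

SQL:
SELECT a.name, b.name AS department
FROM employees a
LEFT JOIN departments b ON a.dept_id = b.id

Result:
name  | department
------+-----------
Yara  | Legal     
Helen | Product   
Wendy | NULL      
Karen | NULL      


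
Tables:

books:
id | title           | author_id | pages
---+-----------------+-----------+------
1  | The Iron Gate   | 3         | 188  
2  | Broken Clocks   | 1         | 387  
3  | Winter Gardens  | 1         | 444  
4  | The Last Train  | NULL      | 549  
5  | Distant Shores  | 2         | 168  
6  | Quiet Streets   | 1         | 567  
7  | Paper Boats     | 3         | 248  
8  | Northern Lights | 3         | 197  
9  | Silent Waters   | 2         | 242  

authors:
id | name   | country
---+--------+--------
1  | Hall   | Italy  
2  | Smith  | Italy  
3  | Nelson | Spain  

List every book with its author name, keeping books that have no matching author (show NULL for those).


LEFT JOIN keeps every row from books (the left table); where author_id has no match in authors, the author columns become NULL. Walk through each book:
  - book 1 (The Iron Gate): author_id=3 -> matches Nelson
  - book 2 (Broken Clocks): author_id=1 -> matches Hall
  - book 3 (Winter Gardens): author_id=1 -> matches Hall
  - book 4 (The Last Train): author_id=NULL, no match -> kept with NULL
  - book 5 (Distant Shores): author_id=2 -> matches Smith
  - book 6 (Quiet Streets): author_id=1 -> matches Hall
  - book 7 (Paper Boats): author_id=3 -> matches Nelson
  - book 8 (Northern Lights): author_id=3 -> matches Nelson
  - book 9 (Silent Waters): author_id=2 -> matches Smith
All 9 rows appear; 1 has NULL author.

SQL:
SELECT a.title, b.name AS author
FROM books a
LEFT JOIN authors b ON a.author_id = b.id

Result:
title           | author
----------------+-------
The Iron Gate   | Nelson
Broken Clocks   | Hall  
Winter Gardens  | Hall  
The Last Train  | NULL  
Distant Shores  | Smith 
Quiet Streets   | Hall  
Paper Boats     | Nelson
Northern Lights | Nelson
Silent Waters   | Smith 
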